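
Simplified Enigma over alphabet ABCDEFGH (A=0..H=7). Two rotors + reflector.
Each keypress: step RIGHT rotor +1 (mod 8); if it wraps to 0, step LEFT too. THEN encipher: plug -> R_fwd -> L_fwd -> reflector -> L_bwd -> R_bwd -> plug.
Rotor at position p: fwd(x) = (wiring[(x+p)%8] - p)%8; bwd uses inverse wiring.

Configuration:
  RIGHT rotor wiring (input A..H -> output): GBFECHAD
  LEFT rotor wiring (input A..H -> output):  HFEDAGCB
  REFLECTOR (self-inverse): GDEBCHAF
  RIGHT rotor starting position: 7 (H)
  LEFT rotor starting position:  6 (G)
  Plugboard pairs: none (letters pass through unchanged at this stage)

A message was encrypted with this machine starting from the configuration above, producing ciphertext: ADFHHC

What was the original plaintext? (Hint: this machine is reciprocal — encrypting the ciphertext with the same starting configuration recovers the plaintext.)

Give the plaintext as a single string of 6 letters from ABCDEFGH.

Char 1 ('A'): step: R->0, L->7 (L advanced); A->plug->A->R->G->L->H->refl->F->L'->D->R'->H->plug->H
Char 2 ('D'): step: R->1, L=7; D->plug->D->R->B->L->A->refl->G->L'->C->R'->G->plug->G
Char 3 ('F'): step: R->2, L=7; F->plug->F->R->B->L->A->refl->G->L'->C->R'->B->plug->B
Char 4 ('H'): step: R->3, L=7; H->plug->H->R->C->L->G->refl->A->L'->B->R'->A->plug->A
Char 5 ('H'): step: R->4, L=7; H->plug->H->R->A->L->C->refl->E->L'->E->R'->C->plug->C
Char 6 ('C'): step: R->5, L=7; C->plug->C->R->G->L->H->refl->F->L'->D->R'->B->plug->B

Answer: HGBACB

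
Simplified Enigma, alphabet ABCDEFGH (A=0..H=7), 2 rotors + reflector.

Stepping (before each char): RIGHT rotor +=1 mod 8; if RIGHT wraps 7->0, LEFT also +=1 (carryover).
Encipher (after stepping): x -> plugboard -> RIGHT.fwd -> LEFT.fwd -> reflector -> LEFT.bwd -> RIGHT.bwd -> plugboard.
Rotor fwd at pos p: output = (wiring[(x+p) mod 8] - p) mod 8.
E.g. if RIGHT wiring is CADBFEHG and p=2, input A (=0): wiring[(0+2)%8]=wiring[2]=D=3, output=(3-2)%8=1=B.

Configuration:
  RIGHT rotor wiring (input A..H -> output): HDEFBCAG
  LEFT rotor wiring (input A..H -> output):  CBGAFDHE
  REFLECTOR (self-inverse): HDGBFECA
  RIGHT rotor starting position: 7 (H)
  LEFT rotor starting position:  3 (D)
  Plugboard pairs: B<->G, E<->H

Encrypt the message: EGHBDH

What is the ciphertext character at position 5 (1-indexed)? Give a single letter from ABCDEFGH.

Char 1 ('E'): step: R->0, L->4 (L advanced); E->plug->H->R->G->L->C->refl->G->L'->E->R'->C->plug->C
Char 2 ('G'): step: R->1, L=4; G->plug->B->R->D->L->A->refl->H->L'->B->R'->E->plug->H
Char 3 ('H'): step: R->2, L=4; H->plug->E->R->G->L->C->refl->G->L'->E->R'->F->plug->F
Char 4 ('B'): step: R->3, L=4; B->plug->G->R->A->L->B->refl->D->L'->C->R'->A->plug->A
Char 5 ('D'): step: R->4, L=4; D->plug->D->R->C->L->D->refl->B->L'->A->R'->G->plug->B

B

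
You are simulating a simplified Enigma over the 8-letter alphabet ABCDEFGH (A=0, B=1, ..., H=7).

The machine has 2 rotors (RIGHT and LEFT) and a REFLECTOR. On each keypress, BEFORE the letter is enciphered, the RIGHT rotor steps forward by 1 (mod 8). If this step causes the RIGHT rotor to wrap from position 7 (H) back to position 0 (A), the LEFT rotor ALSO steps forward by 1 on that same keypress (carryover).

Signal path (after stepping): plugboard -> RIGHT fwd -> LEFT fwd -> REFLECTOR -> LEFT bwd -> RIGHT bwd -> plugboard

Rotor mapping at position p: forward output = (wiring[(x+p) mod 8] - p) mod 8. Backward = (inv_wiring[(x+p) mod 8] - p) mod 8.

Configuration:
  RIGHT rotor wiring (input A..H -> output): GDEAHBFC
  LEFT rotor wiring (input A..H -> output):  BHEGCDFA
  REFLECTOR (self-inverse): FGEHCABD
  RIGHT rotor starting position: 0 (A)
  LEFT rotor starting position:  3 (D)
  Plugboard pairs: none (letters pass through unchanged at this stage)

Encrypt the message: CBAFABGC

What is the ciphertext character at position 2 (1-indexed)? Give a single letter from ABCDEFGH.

Char 1 ('C'): step: R->1, L=3; C->plug->C->R->H->L->B->refl->G->L'->F->R'->H->plug->H
Char 2 ('B'): step: R->2, L=3; B->plug->B->R->G->L->E->refl->C->L'->D->R'->E->plug->E

E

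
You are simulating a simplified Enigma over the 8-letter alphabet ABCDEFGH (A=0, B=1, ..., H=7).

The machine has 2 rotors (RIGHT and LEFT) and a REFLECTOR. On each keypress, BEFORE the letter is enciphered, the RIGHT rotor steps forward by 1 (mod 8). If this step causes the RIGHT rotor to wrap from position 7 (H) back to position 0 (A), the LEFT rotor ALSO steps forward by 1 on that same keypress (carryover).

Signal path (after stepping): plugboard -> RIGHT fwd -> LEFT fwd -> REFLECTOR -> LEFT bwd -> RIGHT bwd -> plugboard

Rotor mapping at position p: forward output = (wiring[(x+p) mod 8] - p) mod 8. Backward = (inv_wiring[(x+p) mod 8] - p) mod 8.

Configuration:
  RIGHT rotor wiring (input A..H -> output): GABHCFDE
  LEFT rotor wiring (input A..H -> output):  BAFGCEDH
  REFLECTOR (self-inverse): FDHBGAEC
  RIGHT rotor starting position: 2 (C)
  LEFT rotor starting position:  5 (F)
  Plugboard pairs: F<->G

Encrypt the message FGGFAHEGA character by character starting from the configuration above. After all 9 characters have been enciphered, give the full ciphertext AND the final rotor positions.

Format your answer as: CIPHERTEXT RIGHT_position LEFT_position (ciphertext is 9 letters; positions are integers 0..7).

Answer: BABBBFFEG 3 6

Derivation:
Char 1 ('F'): step: R->3, L=5; F->plug->G->R->F->L->A->refl->F->L'->H->R'->B->plug->B
Char 2 ('G'): step: R->4, L=5; G->plug->F->R->E->L->D->refl->B->L'->G->R'->A->plug->A
Char 3 ('G'): step: R->5, L=5; G->plug->F->R->E->L->D->refl->B->L'->G->R'->B->plug->B
Char 4 ('F'): step: R->6, L=5; F->plug->G->R->E->L->D->refl->B->L'->G->R'->B->plug->B
Char 5 ('A'): step: R->7, L=5; A->plug->A->R->F->L->A->refl->F->L'->H->R'->B->plug->B
Char 6 ('H'): step: R->0, L->6 (L advanced); H->plug->H->R->E->L->H->refl->C->L'->D->R'->G->plug->F
Char 7 ('E'): step: R->1, L=6; E->plug->E->R->E->L->H->refl->C->L'->D->R'->G->plug->F
Char 8 ('G'): step: R->2, L=6; G->plug->F->R->C->L->D->refl->B->L'->B->R'->E->plug->E
Char 9 ('A'): step: R->3, L=6; A->plug->A->R->E->L->H->refl->C->L'->D->R'->F->plug->G
Final: ciphertext=BABBBFFEG, RIGHT=3, LEFT=6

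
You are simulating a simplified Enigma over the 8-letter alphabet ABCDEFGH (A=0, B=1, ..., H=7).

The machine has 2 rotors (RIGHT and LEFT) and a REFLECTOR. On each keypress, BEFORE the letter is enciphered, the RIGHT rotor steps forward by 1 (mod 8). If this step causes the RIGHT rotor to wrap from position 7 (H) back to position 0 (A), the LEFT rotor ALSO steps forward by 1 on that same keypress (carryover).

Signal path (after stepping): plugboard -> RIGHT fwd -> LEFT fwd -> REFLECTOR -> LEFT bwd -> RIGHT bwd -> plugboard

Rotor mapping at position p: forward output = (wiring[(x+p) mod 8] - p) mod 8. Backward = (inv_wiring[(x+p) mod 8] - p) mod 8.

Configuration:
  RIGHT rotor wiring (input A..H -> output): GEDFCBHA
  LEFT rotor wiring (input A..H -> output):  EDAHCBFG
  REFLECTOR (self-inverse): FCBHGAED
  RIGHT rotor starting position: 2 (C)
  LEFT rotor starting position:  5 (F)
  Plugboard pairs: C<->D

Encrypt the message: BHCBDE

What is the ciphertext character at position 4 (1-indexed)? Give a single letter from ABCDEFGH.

Char 1 ('B'): step: R->3, L=5; B->plug->B->R->H->L->F->refl->A->L'->B->R'->G->plug->G
Char 2 ('H'): step: R->4, L=5; H->plug->H->R->B->L->A->refl->F->L'->H->R'->G->plug->G
Char 3 ('C'): step: R->5, L=5; C->plug->D->R->B->L->A->refl->F->L'->H->R'->E->plug->E
Char 4 ('B'): step: R->6, L=5; B->plug->B->R->C->L->B->refl->C->L'->G->R'->D->plug->C

C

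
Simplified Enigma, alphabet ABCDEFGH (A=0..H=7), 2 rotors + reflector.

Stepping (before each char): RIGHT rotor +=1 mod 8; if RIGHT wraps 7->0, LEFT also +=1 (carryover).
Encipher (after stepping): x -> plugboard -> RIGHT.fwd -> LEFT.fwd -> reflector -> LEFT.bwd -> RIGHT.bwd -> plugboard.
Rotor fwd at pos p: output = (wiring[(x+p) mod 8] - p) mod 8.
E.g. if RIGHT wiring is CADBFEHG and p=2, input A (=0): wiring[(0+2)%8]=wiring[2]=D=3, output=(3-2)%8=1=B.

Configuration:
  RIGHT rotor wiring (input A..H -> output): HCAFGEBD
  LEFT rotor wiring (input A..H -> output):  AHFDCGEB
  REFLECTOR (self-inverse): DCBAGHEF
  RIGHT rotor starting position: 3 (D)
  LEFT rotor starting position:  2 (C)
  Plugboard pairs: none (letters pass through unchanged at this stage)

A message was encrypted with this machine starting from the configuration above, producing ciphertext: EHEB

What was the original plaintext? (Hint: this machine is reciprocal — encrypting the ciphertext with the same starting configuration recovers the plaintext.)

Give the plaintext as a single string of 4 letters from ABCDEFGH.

Char 1 ('E'): step: R->4, L=2; E->plug->E->R->D->L->E->refl->G->L'->G->R'->F->plug->F
Char 2 ('H'): step: R->5, L=2; H->plug->H->R->B->L->B->refl->C->L'->E->R'->B->plug->B
Char 3 ('E'): step: R->6, L=2; E->plug->E->R->C->L->A->refl->D->L'->A->R'->G->plug->G
Char 4 ('B'): step: R->7, L=2; B->plug->B->R->A->L->D->refl->A->L'->C->R'->H->plug->H

Answer: FBGH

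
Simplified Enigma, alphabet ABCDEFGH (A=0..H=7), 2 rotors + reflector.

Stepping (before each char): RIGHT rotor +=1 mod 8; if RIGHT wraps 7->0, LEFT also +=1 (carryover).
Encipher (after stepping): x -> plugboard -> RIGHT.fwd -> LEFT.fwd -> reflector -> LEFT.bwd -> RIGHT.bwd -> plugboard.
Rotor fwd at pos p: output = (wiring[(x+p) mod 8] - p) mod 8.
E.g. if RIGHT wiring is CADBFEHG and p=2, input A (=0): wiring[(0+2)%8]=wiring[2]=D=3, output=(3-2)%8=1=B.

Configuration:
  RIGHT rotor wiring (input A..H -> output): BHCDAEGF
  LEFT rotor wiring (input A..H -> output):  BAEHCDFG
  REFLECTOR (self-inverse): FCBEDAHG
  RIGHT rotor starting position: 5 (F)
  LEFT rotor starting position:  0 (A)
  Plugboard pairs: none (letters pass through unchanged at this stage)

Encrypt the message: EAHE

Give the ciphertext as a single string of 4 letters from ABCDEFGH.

Answer: AFAG

Derivation:
Char 1 ('E'): step: R->6, L=0; E->plug->E->R->E->L->C->refl->B->L'->A->R'->A->plug->A
Char 2 ('A'): step: R->7, L=0; A->plug->A->R->G->L->F->refl->A->L'->B->R'->F->plug->F
Char 3 ('H'): step: R->0, L->1 (L advanced); H->plug->H->R->F->L->E->refl->D->L'->B->R'->A->plug->A
Char 4 ('E'): step: R->1, L=1; E->plug->E->R->D->L->B->refl->C->L'->E->R'->G->plug->G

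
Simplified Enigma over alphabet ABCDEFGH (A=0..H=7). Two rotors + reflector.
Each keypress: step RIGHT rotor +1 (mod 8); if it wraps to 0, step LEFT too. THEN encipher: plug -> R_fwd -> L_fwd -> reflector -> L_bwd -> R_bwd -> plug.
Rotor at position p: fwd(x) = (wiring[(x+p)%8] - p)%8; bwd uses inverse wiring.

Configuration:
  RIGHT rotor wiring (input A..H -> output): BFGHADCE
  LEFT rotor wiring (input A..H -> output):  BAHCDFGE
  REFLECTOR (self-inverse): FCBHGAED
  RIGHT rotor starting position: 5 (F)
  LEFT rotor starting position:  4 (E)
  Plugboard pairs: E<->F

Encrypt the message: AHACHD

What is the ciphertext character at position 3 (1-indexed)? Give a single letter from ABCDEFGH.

Char 1 ('A'): step: R->6, L=4; A->plug->A->R->E->L->F->refl->A->L'->D->R'->C->plug->C
Char 2 ('H'): step: R->7, L=4; H->plug->H->R->D->L->A->refl->F->L'->E->R'->G->plug->G
Char 3 ('A'): step: R->0, L->5 (L advanced); A->plug->A->R->B->L->B->refl->C->L'->F->R'->B->plug->B

B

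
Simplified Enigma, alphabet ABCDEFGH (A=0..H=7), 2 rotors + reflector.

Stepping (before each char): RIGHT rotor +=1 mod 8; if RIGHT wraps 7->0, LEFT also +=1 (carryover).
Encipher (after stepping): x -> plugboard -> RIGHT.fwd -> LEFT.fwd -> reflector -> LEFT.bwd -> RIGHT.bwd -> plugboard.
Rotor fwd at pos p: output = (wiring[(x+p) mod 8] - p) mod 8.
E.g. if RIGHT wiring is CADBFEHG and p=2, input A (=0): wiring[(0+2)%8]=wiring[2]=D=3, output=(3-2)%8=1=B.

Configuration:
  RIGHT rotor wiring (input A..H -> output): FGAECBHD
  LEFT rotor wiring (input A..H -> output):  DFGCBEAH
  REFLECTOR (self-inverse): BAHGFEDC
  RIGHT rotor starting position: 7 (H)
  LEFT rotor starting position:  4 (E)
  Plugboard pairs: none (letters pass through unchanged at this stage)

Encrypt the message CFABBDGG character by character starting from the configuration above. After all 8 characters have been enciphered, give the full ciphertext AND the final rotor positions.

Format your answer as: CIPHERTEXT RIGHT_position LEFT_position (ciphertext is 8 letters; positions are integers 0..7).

Answer: EBDCGBBH 7 5

Derivation:
Char 1 ('C'): step: R->0, L->5 (L advanced); C->plug->C->R->A->L->H->refl->C->L'->C->R'->E->plug->E
Char 2 ('F'): step: R->1, L=5; F->plug->F->R->G->L->F->refl->E->L'->H->R'->B->plug->B
Char 3 ('A'): step: R->2, L=5; A->plug->A->R->G->L->F->refl->E->L'->H->R'->D->plug->D
Char 4 ('B'): step: R->3, L=5; B->plug->B->R->H->L->E->refl->F->L'->G->R'->C->plug->C
Char 5 ('B'): step: R->4, L=5; B->plug->B->R->F->L->B->refl->A->L'->E->R'->G->plug->G
Char 6 ('D'): step: R->5, L=5; D->plug->D->R->A->L->H->refl->C->L'->C->R'->B->plug->B
Char 7 ('G'): step: R->6, L=5; G->plug->G->R->E->L->A->refl->B->L'->F->R'->B->plug->B
Char 8 ('G'): step: R->7, L=5; G->plug->G->R->C->L->C->refl->H->L'->A->R'->H->plug->H
Final: ciphertext=EBDCGBBH, RIGHT=7, LEFT=5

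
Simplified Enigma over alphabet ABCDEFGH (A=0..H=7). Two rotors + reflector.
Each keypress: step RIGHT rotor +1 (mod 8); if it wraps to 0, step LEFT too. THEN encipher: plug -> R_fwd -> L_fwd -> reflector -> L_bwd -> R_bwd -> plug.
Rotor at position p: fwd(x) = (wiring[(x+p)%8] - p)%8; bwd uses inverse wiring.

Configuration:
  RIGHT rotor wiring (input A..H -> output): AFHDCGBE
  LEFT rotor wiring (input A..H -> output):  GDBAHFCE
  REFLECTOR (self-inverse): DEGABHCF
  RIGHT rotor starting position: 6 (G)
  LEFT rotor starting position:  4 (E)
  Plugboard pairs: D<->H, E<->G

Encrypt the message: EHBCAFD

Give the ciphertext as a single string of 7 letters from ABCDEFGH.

Answer: BBFEHBH

Derivation:
Char 1 ('E'): step: R->7, L=4; E->plug->G->R->H->L->E->refl->B->L'->B->R'->B->plug->B
Char 2 ('H'): step: R->0, L->5 (L advanced); H->plug->D->R->D->L->B->refl->E->L'->F->R'->B->plug->B
Char 3 ('B'): step: R->1, L=5; B->plug->B->R->G->L->D->refl->A->L'->A->R'->F->plug->F
Char 4 ('C'): step: R->2, L=5; C->plug->C->R->A->L->A->refl->D->L'->G->R'->G->plug->E
Char 5 ('A'): step: R->3, L=5; A->plug->A->R->A->L->A->refl->D->L'->G->R'->D->plug->H
Char 6 ('F'): step: R->4, L=5; F->plug->F->R->B->L->F->refl->H->L'->C->R'->B->plug->B
Char 7 ('D'): step: R->5, L=5; D->plug->H->R->F->L->E->refl->B->L'->D->R'->D->plug->H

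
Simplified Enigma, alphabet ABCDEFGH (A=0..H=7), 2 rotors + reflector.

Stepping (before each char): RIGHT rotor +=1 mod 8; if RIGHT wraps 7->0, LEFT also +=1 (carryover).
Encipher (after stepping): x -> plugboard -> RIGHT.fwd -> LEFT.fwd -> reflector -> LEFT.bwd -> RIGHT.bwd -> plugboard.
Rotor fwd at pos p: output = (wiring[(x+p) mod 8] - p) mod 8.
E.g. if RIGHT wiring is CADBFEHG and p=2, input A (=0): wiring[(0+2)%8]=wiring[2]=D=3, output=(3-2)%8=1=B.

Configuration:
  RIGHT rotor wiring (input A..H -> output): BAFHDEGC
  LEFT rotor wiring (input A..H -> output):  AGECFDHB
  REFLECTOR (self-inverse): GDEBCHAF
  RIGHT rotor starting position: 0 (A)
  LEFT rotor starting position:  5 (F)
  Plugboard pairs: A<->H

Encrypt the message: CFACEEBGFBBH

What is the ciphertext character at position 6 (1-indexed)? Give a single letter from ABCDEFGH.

Char 1 ('C'): step: R->1, L=5; C->plug->C->R->G->L->F->refl->H->L'->F->R'->F->plug->F
Char 2 ('F'): step: R->2, L=5; F->plug->F->R->A->L->G->refl->A->L'->H->R'->G->plug->G
Char 3 ('A'): step: R->3, L=5; A->plug->H->R->C->L->E->refl->C->L'->B->R'->C->plug->C
Char 4 ('C'): step: R->4, L=5; C->plug->C->R->C->L->E->refl->C->L'->B->R'->G->plug->G
Char 5 ('E'): step: R->5, L=5; E->plug->E->R->D->L->D->refl->B->L'->E->R'->D->plug->D
Char 6 ('E'): step: R->6, L=5; E->plug->E->R->H->L->A->refl->G->L'->A->R'->A->plug->H

H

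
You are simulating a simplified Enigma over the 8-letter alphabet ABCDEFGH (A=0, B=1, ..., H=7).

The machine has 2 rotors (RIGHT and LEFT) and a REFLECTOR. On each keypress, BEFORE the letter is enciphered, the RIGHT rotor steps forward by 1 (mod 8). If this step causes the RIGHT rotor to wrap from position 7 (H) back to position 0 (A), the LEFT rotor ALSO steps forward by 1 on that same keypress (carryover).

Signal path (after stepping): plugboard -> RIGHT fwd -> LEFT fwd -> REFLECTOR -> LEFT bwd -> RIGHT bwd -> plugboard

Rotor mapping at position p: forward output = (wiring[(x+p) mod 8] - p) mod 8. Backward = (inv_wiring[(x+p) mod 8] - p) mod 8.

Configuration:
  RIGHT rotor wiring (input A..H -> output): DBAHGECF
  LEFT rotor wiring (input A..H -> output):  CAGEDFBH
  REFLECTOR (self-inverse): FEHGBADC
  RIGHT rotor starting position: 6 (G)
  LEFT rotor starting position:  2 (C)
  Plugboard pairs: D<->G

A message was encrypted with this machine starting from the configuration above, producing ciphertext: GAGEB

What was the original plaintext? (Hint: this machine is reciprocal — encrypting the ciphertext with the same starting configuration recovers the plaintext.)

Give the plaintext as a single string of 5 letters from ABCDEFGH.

Answer: BGHCG

Derivation:
Char 1 ('G'): step: R->7, L=2; G->plug->D->R->B->L->C->refl->H->L'->E->R'->B->plug->B
Char 2 ('A'): step: R->0, L->3 (L advanced); A->plug->A->R->D->L->G->refl->D->L'->H->R'->D->plug->G
Char 3 ('G'): step: R->1, L=3; G->plug->D->R->F->L->H->refl->C->L'->C->R'->H->plug->H
Char 4 ('E'): step: R->2, L=3; E->plug->E->R->A->L->B->refl->E->L'->E->R'->C->plug->C
Char 5 ('B'): step: R->3, L=3; B->plug->B->R->D->L->G->refl->D->L'->H->R'->D->plug->G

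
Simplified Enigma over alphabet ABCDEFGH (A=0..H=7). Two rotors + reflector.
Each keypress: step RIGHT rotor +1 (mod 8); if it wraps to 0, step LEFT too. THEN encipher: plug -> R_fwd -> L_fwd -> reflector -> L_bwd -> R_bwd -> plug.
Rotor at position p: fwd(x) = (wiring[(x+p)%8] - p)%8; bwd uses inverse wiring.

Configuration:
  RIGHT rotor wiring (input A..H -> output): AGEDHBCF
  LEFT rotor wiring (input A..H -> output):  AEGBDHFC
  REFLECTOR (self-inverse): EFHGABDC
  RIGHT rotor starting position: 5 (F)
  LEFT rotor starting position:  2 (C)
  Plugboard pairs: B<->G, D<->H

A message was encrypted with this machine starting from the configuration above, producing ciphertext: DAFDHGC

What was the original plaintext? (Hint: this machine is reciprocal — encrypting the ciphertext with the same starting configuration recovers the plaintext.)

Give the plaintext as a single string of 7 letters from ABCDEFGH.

Char 1 ('D'): step: R->6, L=2; D->plug->H->R->D->L->F->refl->B->L'->C->R'->C->plug->C
Char 2 ('A'): step: R->7, L=2; A->plug->A->R->G->L->G->refl->D->L'->E->R'->E->plug->E
Char 3 ('F'): step: R->0, L->3 (L advanced); F->plug->F->R->B->L->A->refl->E->L'->C->R'->G->plug->B
Char 4 ('D'): step: R->1, L=3; D->plug->H->R->H->L->D->refl->G->L'->A->R'->E->plug->E
Char 5 ('H'): step: R->2, L=3; H->plug->D->R->H->L->D->refl->G->L'->A->R'->E->plug->E
Char 6 ('G'): step: R->3, L=3; G->plug->B->R->E->L->H->refl->C->L'->D->R'->G->plug->B
Char 7 ('C'): step: R->4, L=3; C->plug->C->R->G->L->B->refl->F->L'->F->R'->B->plug->G

Answer: CEBEEBG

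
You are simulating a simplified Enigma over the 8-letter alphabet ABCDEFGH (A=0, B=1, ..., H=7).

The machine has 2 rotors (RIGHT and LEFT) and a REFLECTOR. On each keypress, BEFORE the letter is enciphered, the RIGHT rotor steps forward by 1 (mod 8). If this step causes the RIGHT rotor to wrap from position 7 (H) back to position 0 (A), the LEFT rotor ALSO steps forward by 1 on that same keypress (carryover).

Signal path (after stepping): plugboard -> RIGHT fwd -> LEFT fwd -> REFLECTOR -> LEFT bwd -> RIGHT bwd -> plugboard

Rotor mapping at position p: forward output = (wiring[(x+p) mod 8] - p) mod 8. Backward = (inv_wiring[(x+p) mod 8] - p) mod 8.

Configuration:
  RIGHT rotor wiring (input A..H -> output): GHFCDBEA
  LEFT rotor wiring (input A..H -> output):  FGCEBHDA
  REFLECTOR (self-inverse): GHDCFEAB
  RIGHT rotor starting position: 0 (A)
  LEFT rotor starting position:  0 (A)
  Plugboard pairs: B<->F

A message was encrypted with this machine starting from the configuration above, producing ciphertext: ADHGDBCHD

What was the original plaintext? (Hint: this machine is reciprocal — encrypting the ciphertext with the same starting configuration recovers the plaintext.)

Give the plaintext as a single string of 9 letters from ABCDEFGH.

Char 1 ('A'): step: R->1, L=0; A->plug->A->R->G->L->D->refl->C->L'->C->R'->D->plug->D
Char 2 ('D'): step: R->2, L=0; D->plug->D->R->H->L->A->refl->G->L'->B->R'->C->plug->C
Char 3 ('H'): step: R->3, L=0; H->plug->H->R->C->L->C->refl->D->L'->G->R'->C->plug->C
Char 4 ('G'): step: R->4, L=0; G->plug->G->R->B->L->G->refl->A->L'->H->R'->A->plug->A
Char 5 ('D'): step: R->5, L=0; D->plug->D->R->B->L->G->refl->A->L'->H->R'->B->plug->F
Char 6 ('B'): step: R->6, L=0; B->plug->F->R->E->L->B->refl->H->L'->F->R'->G->plug->G
Char 7 ('C'): step: R->7, L=0; C->plug->C->R->A->L->F->refl->E->L'->D->R'->E->plug->E
Char 8 ('H'): step: R->0, L->1 (L advanced); H->plug->H->R->A->L->F->refl->E->L'->H->R'->B->plug->F
Char 9 ('D'): step: R->1, L=1; D->plug->D->R->C->L->D->refl->C->L'->F->R'->H->plug->H

Answer: DCCAFGEFH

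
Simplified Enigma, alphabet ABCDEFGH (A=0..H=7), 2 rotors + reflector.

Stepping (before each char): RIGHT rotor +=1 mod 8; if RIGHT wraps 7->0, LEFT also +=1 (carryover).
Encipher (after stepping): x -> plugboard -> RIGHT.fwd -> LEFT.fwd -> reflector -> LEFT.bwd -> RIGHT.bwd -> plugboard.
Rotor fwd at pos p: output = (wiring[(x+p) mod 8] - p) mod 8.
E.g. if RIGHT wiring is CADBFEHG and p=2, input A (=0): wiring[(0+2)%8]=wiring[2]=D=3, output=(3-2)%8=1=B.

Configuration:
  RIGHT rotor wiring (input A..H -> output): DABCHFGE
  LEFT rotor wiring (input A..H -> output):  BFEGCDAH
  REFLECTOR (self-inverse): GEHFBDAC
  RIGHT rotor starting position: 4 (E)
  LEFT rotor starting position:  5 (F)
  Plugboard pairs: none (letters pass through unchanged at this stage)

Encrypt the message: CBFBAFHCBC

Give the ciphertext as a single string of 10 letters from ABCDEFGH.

Answer: BEBAHAEEDF

Derivation:
Char 1 ('C'): step: R->5, L=5; C->plug->C->R->H->L->F->refl->D->L'->B->R'->B->plug->B
Char 2 ('B'): step: R->6, L=5; B->plug->B->R->G->L->B->refl->E->L'->D->R'->E->plug->E
Char 3 ('F'): step: R->7, L=5; F->plug->F->R->A->L->G->refl->A->L'->E->R'->B->plug->B
Char 4 ('B'): step: R->0, L->6 (L advanced); B->plug->B->R->A->L->C->refl->H->L'->D->R'->A->plug->A
Char 5 ('A'): step: R->1, L=6; A->plug->A->R->H->L->F->refl->D->L'->C->R'->H->plug->H
Char 6 ('F'): step: R->2, L=6; F->plug->F->R->C->L->D->refl->F->L'->H->R'->A->plug->A
Char 7 ('H'): step: R->3, L=6; H->plug->H->R->G->L->E->refl->B->L'->B->R'->E->plug->E
Char 8 ('C'): step: R->4, L=6; C->plug->C->R->C->L->D->refl->F->L'->H->R'->E->plug->E
Char 9 ('B'): step: R->5, L=6; B->plug->B->R->B->L->B->refl->E->L'->G->R'->D->plug->D
Char 10 ('C'): step: R->6, L=6; C->plug->C->R->F->L->A->refl->G->L'->E->R'->F->plug->F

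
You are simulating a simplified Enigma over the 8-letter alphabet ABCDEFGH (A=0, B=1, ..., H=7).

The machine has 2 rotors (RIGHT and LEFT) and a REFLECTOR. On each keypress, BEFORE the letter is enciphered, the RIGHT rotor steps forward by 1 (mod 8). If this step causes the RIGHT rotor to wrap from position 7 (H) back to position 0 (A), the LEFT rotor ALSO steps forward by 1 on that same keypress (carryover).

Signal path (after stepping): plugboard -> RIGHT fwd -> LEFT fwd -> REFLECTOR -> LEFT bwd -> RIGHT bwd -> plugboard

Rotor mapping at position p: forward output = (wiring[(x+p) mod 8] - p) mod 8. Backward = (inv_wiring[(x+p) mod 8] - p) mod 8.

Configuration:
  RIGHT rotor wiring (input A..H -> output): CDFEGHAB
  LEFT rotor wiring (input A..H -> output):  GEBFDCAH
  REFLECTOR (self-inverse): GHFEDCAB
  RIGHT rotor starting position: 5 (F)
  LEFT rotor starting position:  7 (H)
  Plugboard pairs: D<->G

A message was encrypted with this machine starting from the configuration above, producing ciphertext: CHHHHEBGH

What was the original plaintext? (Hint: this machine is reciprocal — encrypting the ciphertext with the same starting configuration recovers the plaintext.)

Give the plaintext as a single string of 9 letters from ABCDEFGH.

Answer: DFGBCDGBC

Derivation:
Char 1 ('C'): step: R->6, L=7; C->plug->C->R->E->L->G->refl->A->L'->A->R'->G->plug->D
Char 2 ('H'): step: R->7, L=7; H->plug->H->R->B->L->H->refl->B->L'->H->R'->F->plug->F
Char 3 ('H'): step: R->0, L->0 (L advanced); H->plug->H->R->B->L->E->refl->D->L'->E->R'->D->plug->G
Char 4 ('H'): step: R->1, L=0; H->plug->H->R->B->L->E->refl->D->L'->E->R'->B->plug->B
Char 5 ('H'): step: R->2, L=0; H->plug->H->R->B->L->E->refl->D->L'->E->R'->C->plug->C
Char 6 ('E'): step: R->3, L=0; E->plug->E->R->G->L->A->refl->G->L'->A->R'->G->plug->D
Char 7 ('B'): step: R->4, L=0; B->plug->B->R->D->L->F->refl->C->L'->F->R'->D->plug->G
Char 8 ('G'): step: R->5, L=0; G->plug->D->R->F->L->C->refl->F->L'->D->R'->B->plug->B
Char 9 ('H'): step: R->6, L=0; H->plug->H->R->B->L->E->refl->D->L'->E->R'->C->plug->C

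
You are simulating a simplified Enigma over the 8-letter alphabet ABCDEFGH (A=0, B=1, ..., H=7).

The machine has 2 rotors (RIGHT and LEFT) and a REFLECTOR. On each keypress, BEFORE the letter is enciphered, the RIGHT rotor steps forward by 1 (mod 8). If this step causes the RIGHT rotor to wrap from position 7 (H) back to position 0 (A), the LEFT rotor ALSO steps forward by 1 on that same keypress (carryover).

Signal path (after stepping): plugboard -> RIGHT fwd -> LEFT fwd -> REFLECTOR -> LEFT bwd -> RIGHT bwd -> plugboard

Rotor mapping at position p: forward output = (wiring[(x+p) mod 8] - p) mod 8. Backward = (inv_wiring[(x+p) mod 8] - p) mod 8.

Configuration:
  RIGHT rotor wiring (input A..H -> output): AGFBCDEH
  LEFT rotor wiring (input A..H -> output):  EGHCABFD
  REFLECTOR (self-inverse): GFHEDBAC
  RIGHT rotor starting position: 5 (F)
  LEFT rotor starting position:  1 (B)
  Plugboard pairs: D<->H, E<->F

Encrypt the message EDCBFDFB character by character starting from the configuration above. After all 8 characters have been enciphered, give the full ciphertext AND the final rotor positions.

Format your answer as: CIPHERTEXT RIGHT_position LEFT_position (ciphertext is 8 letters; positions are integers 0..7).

Char 1 ('E'): step: R->6, L=1; E->plug->F->R->D->L->H->refl->C->L'->G->R'->A->plug->A
Char 2 ('D'): step: R->7, L=1; D->plug->H->R->F->L->E->refl->D->L'->H->R'->C->plug->C
Char 3 ('C'): step: R->0, L->2 (L advanced); C->plug->C->R->F->L->B->refl->F->L'->A->R'->A->plug->A
Char 4 ('B'): step: R->1, L=2; B->plug->B->R->E->L->D->refl->E->L'->H->R'->H->plug->D
Char 5 ('F'): step: R->2, L=2; F->plug->E->R->C->L->G->refl->A->L'->B->R'->D->plug->H
Char 6 ('D'): step: R->3, L=2; D->plug->H->R->C->L->G->refl->A->L'->B->R'->D->plug->H
Char 7 ('F'): step: R->4, L=2; F->plug->E->R->E->L->D->refl->E->L'->H->R'->B->plug->B
Char 8 ('B'): step: R->5, L=2; B->plug->B->R->H->L->E->refl->D->L'->E->R'->G->plug->G
Final: ciphertext=ACADHHBG, RIGHT=5, LEFT=2

Answer: ACADHHBG 5 2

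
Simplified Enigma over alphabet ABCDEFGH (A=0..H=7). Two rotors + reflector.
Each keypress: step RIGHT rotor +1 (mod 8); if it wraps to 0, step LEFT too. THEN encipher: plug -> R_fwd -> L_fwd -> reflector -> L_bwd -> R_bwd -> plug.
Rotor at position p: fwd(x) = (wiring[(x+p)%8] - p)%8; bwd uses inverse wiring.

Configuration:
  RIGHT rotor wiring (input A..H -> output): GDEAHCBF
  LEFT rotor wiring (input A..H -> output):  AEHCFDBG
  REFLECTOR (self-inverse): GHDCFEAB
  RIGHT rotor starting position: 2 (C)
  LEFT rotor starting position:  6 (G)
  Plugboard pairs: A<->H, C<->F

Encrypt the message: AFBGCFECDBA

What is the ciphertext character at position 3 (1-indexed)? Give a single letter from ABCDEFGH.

Char 1 ('A'): step: R->3, L=6; A->plug->H->R->B->L->A->refl->G->L'->D->R'->F->plug->C
Char 2 ('F'): step: R->4, L=6; F->plug->C->R->F->L->E->refl->F->L'->H->R'->F->plug->C
Char 3 ('B'): step: R->5, L=6; B->plug->B->R->E->L->B->refl->H->L'->G->R'->E->plug->E

E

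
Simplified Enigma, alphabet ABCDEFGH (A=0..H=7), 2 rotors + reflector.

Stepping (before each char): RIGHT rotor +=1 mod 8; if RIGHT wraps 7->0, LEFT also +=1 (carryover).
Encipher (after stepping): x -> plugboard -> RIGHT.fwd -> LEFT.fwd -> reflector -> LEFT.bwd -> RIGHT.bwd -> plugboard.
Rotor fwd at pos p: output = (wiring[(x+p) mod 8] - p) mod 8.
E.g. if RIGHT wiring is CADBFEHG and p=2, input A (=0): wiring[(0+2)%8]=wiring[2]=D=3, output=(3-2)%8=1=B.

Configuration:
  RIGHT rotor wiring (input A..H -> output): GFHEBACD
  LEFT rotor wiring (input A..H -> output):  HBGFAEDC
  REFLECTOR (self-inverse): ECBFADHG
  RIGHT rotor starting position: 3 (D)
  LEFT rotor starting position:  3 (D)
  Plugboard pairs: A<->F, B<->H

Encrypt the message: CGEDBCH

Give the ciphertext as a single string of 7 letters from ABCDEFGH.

Char 1 ('C'): step: R->4, L=3; C->plug->C->R->G->L->G->refl->H->L'->E->R'->B->plug->H
Char 2 ('G'): step: R->5, L=3; G->plug->G->R->H->L->D->refl->F->L'->B->R'->D->plug->D
Char 3 ('E'): step: R->6, L=3; E->plug->E->R->B->L->F->refl->D->L'->H->R'->D->plug->D
Char 4 ('D'): step: R->7, L=3; D->plug->D->R->A->L->C->refl->B->L'->C->R'->F->plug->A
Char 5 ('B'): step: R->0, L->4 (L advanced); B->plug->H->R->D->L->G->refl->H->L'->C->R'->G->plug->G
Char 6 ('C'): step: R->1, L=4; C->plug->C->R->D->L->G->refl->H->L'->C->R'->G->plug->G
Char 7 ('H'): step: R->2, L=4; H->plug->B->R->C->L->H->refl->G->L'->D->R'->H->plug->B

Answer: HDDAGGB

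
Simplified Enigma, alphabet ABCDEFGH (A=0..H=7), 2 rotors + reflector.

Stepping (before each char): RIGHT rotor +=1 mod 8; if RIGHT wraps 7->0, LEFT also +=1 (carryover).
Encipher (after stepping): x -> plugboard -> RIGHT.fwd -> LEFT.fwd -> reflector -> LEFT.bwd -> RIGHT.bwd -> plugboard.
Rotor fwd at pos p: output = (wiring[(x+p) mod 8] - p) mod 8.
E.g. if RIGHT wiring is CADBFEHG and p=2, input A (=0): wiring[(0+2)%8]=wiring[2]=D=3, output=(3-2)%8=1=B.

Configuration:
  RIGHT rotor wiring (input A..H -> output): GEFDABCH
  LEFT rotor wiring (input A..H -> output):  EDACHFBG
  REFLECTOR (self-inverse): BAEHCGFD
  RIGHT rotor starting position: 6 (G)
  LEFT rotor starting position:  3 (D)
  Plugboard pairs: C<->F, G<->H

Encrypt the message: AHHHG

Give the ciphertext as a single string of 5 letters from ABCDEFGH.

Char 1 ('A'): step: R->7, L=3; A->plug->A->R->A->L->H->refl->D->L'->E->R'->E->plug->E
Char 2 ('H'): step: R->0, L->4 (L advanced); H->plug->G->R->C->L->F->refl->G->L'->H->R'->H->plug->G
Char 3 ('H'): step: R->1, L=4; H->plug->G->R->G->L->E->refl->C->L'->D->R'->A->plug->A
Char 4 ('H'): step: R->2, L=4; H->plug->G->R->E->L->A->refl->B->L'->B->R'->B->plug->B
Char 5 ('G'): step: R->3, L=4; G->plug->H->R->C->L->F->refl->G->L'->H->R'->D->plug->D

Answer: EGABD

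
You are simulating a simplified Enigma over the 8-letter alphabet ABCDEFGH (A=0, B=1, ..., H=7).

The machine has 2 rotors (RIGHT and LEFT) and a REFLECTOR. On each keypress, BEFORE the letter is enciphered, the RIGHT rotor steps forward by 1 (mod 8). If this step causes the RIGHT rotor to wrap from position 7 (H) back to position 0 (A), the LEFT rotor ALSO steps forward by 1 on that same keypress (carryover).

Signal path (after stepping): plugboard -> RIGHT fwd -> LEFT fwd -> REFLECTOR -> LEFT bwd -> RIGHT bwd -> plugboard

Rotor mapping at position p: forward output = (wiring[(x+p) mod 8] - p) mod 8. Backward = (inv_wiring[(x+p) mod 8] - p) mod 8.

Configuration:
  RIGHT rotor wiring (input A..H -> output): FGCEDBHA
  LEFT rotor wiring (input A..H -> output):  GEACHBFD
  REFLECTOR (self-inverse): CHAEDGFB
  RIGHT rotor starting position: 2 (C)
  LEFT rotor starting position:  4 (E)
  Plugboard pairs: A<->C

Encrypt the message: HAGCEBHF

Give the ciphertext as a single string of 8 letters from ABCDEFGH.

Answer: CFEAFAAB

Derivation:
Char 1 ('H'): step: R->3, L=4; H->plug->H->R->H->L->G->refl->F->L'->B->R'->A->plug->C
Char 2 ('A'): step: R->4, L=4; A->plug->C->R->D->L->H->refl->B->L'->C->R'->F->plug->F
Char 3 ('G'): step: R->5, L=4; G->plug->G->R->H->L->G->refl->F->L'->B->R'->E->plug->E
Char 4 ('C'): step: R->6, L=4; C->plug->A->R->B->L->F->refl->G->L'->H->R'->C->plug->A
Char 5 ('E'): step: R->7, L=4; E->plug->E->R->F->L->A->refl->C->L'->E->R'->F->plug->F
Char 6 ('B'): step: R->0, L->5 (L advanced); B->plug->B->R->G->L->F->refl->G->L'->C->R'->C->plug->A
Char 7 ('H'): step: R->1, L=5; H->plug->H->R->E->L->H->refl->B->L'->D->R'->C->plug->A
Char 8 ('F'): step: R->2, L=5; F->plug->F->R->G->L->F->refl->G->L'->C->R'->B->plug->B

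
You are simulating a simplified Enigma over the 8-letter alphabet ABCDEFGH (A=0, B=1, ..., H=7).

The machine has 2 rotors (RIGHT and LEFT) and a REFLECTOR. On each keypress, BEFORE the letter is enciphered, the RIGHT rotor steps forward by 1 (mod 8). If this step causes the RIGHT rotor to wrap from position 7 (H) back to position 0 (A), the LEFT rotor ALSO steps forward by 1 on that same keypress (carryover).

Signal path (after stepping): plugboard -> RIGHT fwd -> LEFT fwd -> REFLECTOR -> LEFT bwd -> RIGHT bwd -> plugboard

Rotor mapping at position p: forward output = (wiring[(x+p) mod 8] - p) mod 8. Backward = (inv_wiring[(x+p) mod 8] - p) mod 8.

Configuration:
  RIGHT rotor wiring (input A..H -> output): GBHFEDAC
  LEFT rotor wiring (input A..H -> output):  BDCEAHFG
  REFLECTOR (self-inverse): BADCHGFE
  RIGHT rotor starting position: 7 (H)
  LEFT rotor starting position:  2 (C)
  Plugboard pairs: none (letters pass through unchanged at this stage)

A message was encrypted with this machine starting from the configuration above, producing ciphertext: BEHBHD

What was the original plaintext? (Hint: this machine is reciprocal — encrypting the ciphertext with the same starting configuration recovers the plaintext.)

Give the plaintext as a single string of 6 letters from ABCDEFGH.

Answer: DFCDFC

Derivation:
Char 1 ('B'): step: R->0, L->3 (L advanced); B->plug->B->R->B->L->F->refl->G->L'->F->R'->D->plug->D
Char 2 ('E'): step: R->1, L=3; E->plug->E->R->C->L->E->refl->H->L'->H->R'->F->plug->F
Char 3 ('H'): step: R->2, L=3; H->plug->H->R->H->L->H->refl->E->L'->C->R'->C->plug->C
Char 4 ('B'): step: R->3, L=3; B->plug->B->R->B->L->F->refl->G->L'->F->R'->D->plug->D
Char 5 ('H'): step: R->4, L=3; H->plug->H->R->B->L->F->refl->G->L'->F->R'->F->plug->F
Char 6 ('D'): step: R->5, L=3; D->plug->D->R->B->L->F->refl->G->L'->F->R'->C->plug->C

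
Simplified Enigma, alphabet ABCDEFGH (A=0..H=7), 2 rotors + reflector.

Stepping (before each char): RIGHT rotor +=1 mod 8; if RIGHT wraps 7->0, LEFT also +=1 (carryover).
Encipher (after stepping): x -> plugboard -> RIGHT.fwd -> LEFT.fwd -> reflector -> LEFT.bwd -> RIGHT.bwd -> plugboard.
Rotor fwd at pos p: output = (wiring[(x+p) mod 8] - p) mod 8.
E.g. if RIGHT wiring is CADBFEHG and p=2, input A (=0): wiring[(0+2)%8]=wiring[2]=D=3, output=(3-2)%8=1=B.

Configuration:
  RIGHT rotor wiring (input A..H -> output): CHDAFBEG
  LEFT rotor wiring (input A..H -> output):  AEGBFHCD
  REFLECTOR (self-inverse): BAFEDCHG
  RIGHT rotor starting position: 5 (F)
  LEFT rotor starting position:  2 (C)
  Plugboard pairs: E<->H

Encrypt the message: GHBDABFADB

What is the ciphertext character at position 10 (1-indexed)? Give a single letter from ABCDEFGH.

Char 1 ('G'): step: R->6, L=2; G->plug->G->R->H->L->C->refl->F->L'->D->R'->H->plug->E
Char 2 ('H'): step: R->7, L=2; H->plug->E->R->B->L->H->refl->G->L'->G->R'->F->plug->F
Char 3 ('B'): step: R->0, L->3 (L advanced); B->plug->B->R->H->L->D->refl->E->L'->C->R'->A->plug->A
Char 4 ('D'): step: R->1, L=3; D->plug->D->R->E->L->A->refl->B->L'->G->R'->A->plug->A
Char 5 ('A'): step: R->2, L=3; A->plug->A->R->B->L->C->refl->F->L'->F->R'->H->plug->E
Char 6 ('B'): step: R->3, L=3; B->plug->B->R->C->L->E->refl->D->L'->H->R'->F->plug->F
Char 7 ('F'): step: R->4, L=3; F->plug->F->R->D->L->H->refl->G->L'->A->R'->C->plug->C
Char 8 ('A'): step: R->5, L=3; A->plug->A->R->E->L->A->refl->B->L'->G->R'->F->plug->F
Char 9 ('D'): step: R->6, L=3; D->plug->D->R->B->L->C->refl->F->L'->F->R'->E->plug->H
Char 10 ('B'): step: R->7, L=3; B->plug->B->R->D->L->H->refl->G->L'->A->R'->C->plug->C

C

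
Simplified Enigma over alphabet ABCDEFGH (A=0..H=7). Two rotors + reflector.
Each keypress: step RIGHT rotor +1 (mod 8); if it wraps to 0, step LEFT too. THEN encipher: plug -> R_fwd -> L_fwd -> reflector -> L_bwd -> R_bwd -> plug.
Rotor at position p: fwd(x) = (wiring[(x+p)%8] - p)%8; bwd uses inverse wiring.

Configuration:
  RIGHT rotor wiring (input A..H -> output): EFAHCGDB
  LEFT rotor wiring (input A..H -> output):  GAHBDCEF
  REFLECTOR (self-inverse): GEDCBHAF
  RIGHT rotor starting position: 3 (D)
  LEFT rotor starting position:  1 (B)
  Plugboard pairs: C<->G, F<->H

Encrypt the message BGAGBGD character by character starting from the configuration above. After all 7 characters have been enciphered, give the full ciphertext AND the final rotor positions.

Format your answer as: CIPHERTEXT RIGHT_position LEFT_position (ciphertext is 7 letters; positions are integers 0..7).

Char 1 ('B'): step: R->4, L=1; B->plug->B->R->C->L->A->refl->G->L'->B->R'->F->plug->H
Char 2 ('G'): step: R->5, L=1; G->plug->C->R->E->L->B->refl->E->L'->G->R'->B->plug->B
Char 3 ('A'): step: R->6, L=1; A->plug->A->R->F->L->D->refl->C->L'->D->R'->B->plug->B
Char 4 ('G'): step: R->7, L=1; G->plug->C->R->G->L->E->refl->B->L'->E->R'->H->plug->F
Char 5 ('B'): step: R->0, L->2 (L advanced); B->plug->B->R->F->L->D->refl->C->L'->E->R'->A->plug->A
Char 6 ('G'): step: R->1, L=2; G->plug->C->R->G->L->E->refl->B->L'->C->R'->F->plug->H
Char 7 ('D'): step: R->2, L=2; D->plug->D->R->E->L->C->refl->D->L'->F->R'->B->plug->B
Final: ciphertext=HBBFAHB, RIGHT=2, LEFT=2

Answer: HBBFAHB 2 2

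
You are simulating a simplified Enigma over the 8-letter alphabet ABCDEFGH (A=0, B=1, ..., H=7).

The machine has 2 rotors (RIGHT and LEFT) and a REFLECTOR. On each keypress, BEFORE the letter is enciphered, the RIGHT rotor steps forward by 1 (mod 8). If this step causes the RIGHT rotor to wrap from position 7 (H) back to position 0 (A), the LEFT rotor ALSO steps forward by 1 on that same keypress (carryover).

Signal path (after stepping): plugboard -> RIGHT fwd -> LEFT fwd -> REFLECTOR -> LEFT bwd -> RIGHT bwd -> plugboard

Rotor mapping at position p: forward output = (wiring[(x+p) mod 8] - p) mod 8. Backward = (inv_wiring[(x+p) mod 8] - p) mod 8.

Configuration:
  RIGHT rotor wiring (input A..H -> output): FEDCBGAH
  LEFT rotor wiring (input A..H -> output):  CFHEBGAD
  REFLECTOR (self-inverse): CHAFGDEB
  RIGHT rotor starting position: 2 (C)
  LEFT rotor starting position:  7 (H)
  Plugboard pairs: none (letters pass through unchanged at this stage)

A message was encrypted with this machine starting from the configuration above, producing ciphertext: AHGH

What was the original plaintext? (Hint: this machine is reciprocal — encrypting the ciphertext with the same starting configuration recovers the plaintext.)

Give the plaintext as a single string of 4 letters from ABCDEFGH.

Answer: BGBA

Derivation:
Char 1 ('A'): step: R->3, L=7; A->plug->A->R->H->L->B->refl->H->L'->G->R'->B->plug->B
Char 2 ('H'): step: R->4, L=7; H->plug->H->R->G->L->H->refl->B->L'->H->R'->G->plug->G
Char 3 ('G'): step: R->5, L=7; G->plug->G->R->F->L->C->refl->A->L'->D->R'->B->plug->B
Char 4 ('H'): step: R->6, L=7; H->plug->H->R->A->L->E->refl->G->L'->C->R'->A->plug->A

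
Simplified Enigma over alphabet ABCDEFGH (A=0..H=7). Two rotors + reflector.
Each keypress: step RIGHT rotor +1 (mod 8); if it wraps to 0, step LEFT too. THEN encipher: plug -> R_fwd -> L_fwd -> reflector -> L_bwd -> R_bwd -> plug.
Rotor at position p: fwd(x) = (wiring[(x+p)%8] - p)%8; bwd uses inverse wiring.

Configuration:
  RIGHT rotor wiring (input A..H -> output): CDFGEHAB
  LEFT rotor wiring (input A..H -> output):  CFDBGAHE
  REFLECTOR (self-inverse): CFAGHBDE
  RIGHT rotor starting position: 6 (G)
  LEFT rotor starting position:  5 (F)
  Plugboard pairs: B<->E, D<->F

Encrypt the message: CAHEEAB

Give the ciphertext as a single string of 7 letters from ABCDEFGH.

Char 1 ('C'): step: R->7, L=5; C->plug->C->R->E->L->A->refl->C->L'->B->R'->H->plug->H
Char 2 ('A'): step: R->0, L->6 (L advanced); A->plug->A->R->C->L->E->refl->H->L'->D->R'->B->plug->E
Char 3 ('H'): step: R->1, L=6; H->plug->H->R->B->L->G->refl->D->L'->F->R'->C->plug->C
Char 4 ('E'): step: R->2, L=6; E->plug->B->R->E->L->F->refl->B->L'->A->R'->G->plug->G
Char 5 ('E'): step: R->3, L=6; E->plug->B->R->B->L->G->refl->D->L'->F->R'->D->plug->F
Char 6 ('A'): step: R->4, L=6; A->plug->A->R->A->L->B->refl->F->L'->E->R'->C->plug->C
Char 7 ('B'): step: R->5, L=6; B->plug->E->R->G->L->A->refl->C->L'->H->R'->H->plug->H

Answer: HECGFCH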